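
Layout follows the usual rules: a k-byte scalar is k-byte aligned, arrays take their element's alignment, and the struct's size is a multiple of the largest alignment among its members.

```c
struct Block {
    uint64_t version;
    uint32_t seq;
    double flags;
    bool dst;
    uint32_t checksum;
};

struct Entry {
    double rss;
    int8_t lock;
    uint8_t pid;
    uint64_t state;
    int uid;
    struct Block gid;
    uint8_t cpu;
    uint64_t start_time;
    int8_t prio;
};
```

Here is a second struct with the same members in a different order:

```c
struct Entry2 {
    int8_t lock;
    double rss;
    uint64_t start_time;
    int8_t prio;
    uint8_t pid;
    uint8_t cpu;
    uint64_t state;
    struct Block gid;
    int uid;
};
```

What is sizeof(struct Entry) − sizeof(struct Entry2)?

8

Block: 0..8  version  (8B, 8-aligned); 8..12  seq  (4B, 4-aligned); 12..16  -- padding (4B); 16..24  flags  (8B, 8-aligned); 24..25  dst  (1B, 1-aligned); 25..28  -- padding (3B); 28..32  checksum  (4B, 4-aligned); sizeof = 32, alignof = 8
0..8  rss  (8B, 8-aligned)
8..9  lock  (1B, 1-aligned)
9..10  pid  (1B, 1-aligned)
10..16  -- padding (6B)
16..24  state  (8B, 8-aligned)
24..28  uid  (4B, 4-aligned)
28..32  -- padding (4B)
32..64  gid  (32B, 8-aligned)
64..65  cpu  (1B, 1-aligned)
65..72  -- padding (7B)
72..80  start_time  (8B, 8-aligned)
80..81  prio  (1B, 1-aligned)
81..88  -- tail padding (7B)
sizeof = 88, alignof = 8
— Entry2 —
0..1  lock  (1B, 1-aligned)
1..8  -- padding (7B)
8..16  rss  (8B, 8-aligned)
16..24  start_time  (8B, 8-aligned)
24..25  prio  (1B, 1-aligned)
25..26  pid  (1B, 1-aligned)
26..27  cpu  (1B, 1-aligned)
27..32  -- padding (5B)
32..40  state  (8B, 8-aligned)
40..72  gid  (32B, 8-aligned)
72..76  uid  (4B, 4-aligned)
76..80  -- tail padding (4B)
sizeof = 80, alignof = 8
88 − 80 = 8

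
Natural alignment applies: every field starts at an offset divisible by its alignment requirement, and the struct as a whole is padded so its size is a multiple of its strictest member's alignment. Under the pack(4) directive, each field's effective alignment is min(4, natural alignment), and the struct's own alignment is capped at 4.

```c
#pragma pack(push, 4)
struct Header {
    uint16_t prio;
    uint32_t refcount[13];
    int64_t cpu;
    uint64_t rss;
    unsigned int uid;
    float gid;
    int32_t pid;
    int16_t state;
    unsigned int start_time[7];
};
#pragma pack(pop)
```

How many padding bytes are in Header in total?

@0: prio [2B, align 2] → 2
+2 pad (align 4)
@4: refcount [52B, align 4] → 56
@56: cpu [8B, align 4] → 64
@64: rss [8B, align 4] → 72
@72: uid [4B, align 4] → 76
@76: gid [4B, align 4] → 80
@80: pid [4B, align 4] → 84
@84: state [2B, align 2] → 86
+2 pad (align 4)
@88: start_time [28B, align 4] → 116
size 116, align 4
data bytes 112, size 116 → padding 4

4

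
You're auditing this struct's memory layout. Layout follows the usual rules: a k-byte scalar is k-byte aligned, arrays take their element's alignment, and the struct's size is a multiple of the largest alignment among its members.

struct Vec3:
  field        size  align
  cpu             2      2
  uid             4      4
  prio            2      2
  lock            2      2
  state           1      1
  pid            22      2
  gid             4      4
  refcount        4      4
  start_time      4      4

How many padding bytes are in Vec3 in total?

@0: cpu [2B, align 2] → 2
+2 pad (align 4)
@4: uid [4B, align 4] → 8
@8: prio [2B, align 2] → 10
@10: lock [2B, align 2] → 12
@12: state [1B, align 1] → 13
+1 pad (align 2)
@14: pid [22B, align 2] → 36
@36: gid [4B, align 4] → 40
@40: refcount [4B, align 4] → 44
@44: start_time [4B, align 4] → 48
size 48, align 4
data bytes 45, size 48 → padding 3

3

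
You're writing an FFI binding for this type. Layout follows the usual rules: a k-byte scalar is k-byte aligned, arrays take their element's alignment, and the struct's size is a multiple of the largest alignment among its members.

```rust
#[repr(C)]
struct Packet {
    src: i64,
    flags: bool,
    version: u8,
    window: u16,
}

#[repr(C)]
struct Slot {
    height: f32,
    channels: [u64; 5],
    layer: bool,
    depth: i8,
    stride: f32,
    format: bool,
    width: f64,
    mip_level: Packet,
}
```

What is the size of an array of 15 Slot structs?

Packet: @0: src [8B, align 8] → 8; @8: flags [1B, align 1] → 9; @9: version [1B, align 1] → 10; @10: window [2B, align 2] → 12; +4 tail pad (align 8); size 16, align 8
@0: height [4B, align 4] → 4
+4 pad (align 8)
@8: channels [40B, align 8] → 48
@48: layer [1B, align 1] → 49
@49: depth [1B, align 1] → 50
+2 pad (align 4)
@52: stride [4B, align 4] → 56
@56: format [1B, align 1] → 57
+7 pad (align 8)
@64: width [8B, align 8] → 72
@72: mip_level [16B, align 8] → 88
size 88, align 8
array of 15: 15 × 88 = 1320

1320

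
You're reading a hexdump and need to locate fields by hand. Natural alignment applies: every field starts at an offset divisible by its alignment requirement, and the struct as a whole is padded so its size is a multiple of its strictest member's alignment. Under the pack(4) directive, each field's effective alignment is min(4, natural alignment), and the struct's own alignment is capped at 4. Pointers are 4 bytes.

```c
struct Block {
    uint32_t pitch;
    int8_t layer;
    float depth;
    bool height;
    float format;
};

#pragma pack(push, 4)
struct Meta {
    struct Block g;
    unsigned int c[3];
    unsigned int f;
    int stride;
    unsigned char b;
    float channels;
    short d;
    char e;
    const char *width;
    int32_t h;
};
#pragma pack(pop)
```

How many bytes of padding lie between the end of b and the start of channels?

Block: @0: pitch [4B, align 4] → 4; @4: layer [1B, align 1] → 5; +3 pad (align 4); @8: depth [4B, align 4] → 12; @12: height [1B, align 1] → 13; +3 pad (align 4); @16: format [4B, align 4] → 20; size 20, align 4
@0: g [20B, align 4] → 20
@20: c [12B, align 4] → 32
@32: f [4B, align 4] → 36
@36: stride [4B, align 4] → 40
@40: b [1B, align 1] → 41
+3 pad (align 4)
@44: channels [4B, align 4] → 48

3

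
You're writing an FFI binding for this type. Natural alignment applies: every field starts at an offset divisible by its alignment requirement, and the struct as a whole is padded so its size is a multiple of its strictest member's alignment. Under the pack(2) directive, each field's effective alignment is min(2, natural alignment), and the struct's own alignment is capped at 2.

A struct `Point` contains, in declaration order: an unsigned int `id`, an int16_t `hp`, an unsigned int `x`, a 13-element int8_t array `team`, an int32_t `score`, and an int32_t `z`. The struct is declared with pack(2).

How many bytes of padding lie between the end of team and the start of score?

@0: id [4B, align 2] → 4
@4: hp [2B, align 2] → 6
@6: x [4B, align 2] → 10
@10: team [13B, align 1] → 23
+1 pad (align 2)
@24: score [4B, align 2] → 28

1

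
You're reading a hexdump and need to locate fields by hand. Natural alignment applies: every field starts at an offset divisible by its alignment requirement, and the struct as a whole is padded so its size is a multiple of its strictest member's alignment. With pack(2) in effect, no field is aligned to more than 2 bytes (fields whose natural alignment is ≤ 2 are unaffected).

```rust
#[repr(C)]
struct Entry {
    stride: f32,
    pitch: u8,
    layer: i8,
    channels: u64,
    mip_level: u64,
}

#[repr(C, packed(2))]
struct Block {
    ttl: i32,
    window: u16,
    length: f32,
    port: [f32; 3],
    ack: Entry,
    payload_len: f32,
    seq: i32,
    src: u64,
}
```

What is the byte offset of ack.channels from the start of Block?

Entry: 0..4  stride  (4B, 4-aligned); 4..5  pitch  (1B, 1-aligned); 5..6  layer  (1B, 1-aligned); 6..8  -- padding (2B); 8..16  channels  (8B, 8-aligned); 16..24  mip_level  (8B, 8-aligned); sizeof = 24, alignof = 8
0..4  ttl  (4B, 2-aligned)
4..6  window  (2B, 2-aligned)
6..10  length  (4B, 2-aligned)
10..22  port  (12B, 2-aligned)
22..46  ack  (24B, 2-aligned)
within Entry: channels at 8
22 + 8 = 30

30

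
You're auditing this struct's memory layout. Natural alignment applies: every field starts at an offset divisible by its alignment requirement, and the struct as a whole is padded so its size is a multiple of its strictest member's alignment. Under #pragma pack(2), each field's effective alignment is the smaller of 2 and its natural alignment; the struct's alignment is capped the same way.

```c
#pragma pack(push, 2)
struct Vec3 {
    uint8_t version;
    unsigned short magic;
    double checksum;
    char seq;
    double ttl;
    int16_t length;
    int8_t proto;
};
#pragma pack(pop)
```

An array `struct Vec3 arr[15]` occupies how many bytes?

390

@0: version [1B, align 1] → 1
+1 pad (align 2)
@2: magic [2B, align 2] → 4
@4: checksum [8B, align 2] → 12
@12: seq [1B, align 1] → 13
+1 pad (align 2)
@14: ttl [8B, align 2] → 22
@22: length [2B, align 2] → 24
@24: proto [1B, align 1] → 25
+1 tail pad (align 2)
size 26, align 2
array of 15: 15 × 26 = 390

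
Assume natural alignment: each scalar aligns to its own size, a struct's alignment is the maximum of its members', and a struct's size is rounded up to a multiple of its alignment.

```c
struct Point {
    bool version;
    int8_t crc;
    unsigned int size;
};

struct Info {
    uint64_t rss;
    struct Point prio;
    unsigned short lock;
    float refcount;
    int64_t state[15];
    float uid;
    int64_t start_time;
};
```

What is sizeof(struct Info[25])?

4000

Point: 0..1  version  (1B, 1-aligned); 1..2  crc  (1B, 1-aligned); 2..4  -- padding (2B); 4..8  size  (4B, 4-aligned); sizeof = 8, alignof = 4
0..8  rss  (8B, 8-aligned)
8..16  prio  (8B, 4-aligned)
16..18  lock  (2B, 2-aligned)
18..20  -- padding (2B)
20..24  refcount  (4B, 4-aligned)
24..144  state  (120B, 8-aligned)
144..148  uid  (4B, 4-aligned)
148..152  -- padding (4B)
152..160  start_time  (8B, 8-aligned)
sizeof = 160, alignof = 8
array of 25: 25 × 160 = 4000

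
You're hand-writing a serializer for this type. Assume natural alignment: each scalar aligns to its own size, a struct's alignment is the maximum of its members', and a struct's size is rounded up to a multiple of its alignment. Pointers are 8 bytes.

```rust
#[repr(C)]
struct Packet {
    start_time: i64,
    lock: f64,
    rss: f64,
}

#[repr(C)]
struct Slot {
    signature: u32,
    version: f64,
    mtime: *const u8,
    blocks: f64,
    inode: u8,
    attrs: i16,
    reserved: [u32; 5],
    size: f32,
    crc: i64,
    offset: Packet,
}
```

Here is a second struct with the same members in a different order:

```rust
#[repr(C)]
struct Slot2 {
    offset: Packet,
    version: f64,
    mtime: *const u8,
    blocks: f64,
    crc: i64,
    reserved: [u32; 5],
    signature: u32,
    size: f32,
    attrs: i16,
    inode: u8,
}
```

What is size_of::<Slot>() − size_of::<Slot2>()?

8

Packet: 0..8  start_time  (8B, 8-aligned); 8..16  lock  (8B, 8-aligned); 16..24  rss  (8B, 8-aligned); sizeof = 24, alignof = 8
0..4  signature  (4B, 4-aligned)
4..8  -- padding (4B)
8..16  version  (8B, 8-aligned)
16..24  mtime  (8B, 8-aligned)
24..32  blocks  (8B, 8-aligned)
32..33  inode  (1B, 1-aligned)
33..34  -- padding (1B)
34..36  attrs  (2B, 2-aligned)
36..56  reserved  (20B, 4-aligned)
56..60  size  (4B, 4-aligned)
60..64  -- padding (4B)
64..72  crc  (8B, 8-aligned)
72..96  offset  (24B, 8-aligned)
sizeof = 96, alignof = 8
— Slot2 —
0..24  offset  (24B, 8-aligned)
24..32  version  (8B, 8-aligned)
32..40  mtime  (8B, 8-aligned)
40..48  blocks  (8B, 8-aligned)
48..56  crc  (8B, 8-aligned)
56..76  reserved  (20B, 4-aligned)
76..80  signature  (4B, 4-aligned)
80..84  size  (4B, 4-aligned)
84..86  attrs  (2B, 2-aligned)
86..87  inode  (1B, 1-aligned)
87..88  -- tail padding (1B)
sizeof = 88, alignof = 8
96 − 88 = 8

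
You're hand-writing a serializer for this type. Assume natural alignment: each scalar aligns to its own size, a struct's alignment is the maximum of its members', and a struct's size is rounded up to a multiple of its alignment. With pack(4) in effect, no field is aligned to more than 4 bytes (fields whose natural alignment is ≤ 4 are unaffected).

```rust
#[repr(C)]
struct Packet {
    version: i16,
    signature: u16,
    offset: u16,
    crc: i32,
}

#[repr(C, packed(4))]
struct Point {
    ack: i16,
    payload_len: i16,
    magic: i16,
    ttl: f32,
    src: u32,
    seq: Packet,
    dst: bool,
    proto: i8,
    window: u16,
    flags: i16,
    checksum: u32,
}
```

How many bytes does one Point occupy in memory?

Packet: @0: version [2B, align 2] → 2; @2: signature [2B, align 2] → 4; @4: offset [2B, align 2] → 6; +2 pad (align 4); @8: crc [4B, align 4] → 12; size 12, align 4
@0: ack [2B, align 2] → 2
@2: payload_len [2B, align 2] → 4
@4: magic [2B, align 2] → 6
+2 pad (align 4)
@8: ttl [4B, align 4] → 12
@12: src [4B, align 4] → 16
@16: seq [12B, align 4] → 28
@28: dst [1B, align 1] → 29
@29: proto [1B, align 1] → 30
@30: window [2B, align 2] → 32
@32: flags [2B, align 2] → 34
+2 pad (align 4)
@36: checksum [4B, align 4] → 40
size 40, align 4

40 bytes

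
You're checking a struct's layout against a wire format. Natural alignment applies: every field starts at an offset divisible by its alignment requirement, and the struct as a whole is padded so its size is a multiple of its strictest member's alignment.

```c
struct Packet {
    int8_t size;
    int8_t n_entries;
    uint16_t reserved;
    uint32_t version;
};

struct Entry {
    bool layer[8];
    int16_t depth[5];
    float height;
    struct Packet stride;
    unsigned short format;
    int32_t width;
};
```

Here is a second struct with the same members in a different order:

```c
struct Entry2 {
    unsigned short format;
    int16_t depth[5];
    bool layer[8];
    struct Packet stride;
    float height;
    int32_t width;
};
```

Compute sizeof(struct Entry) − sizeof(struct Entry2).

4

Packet: @0: size [1B, align 1] → 1; @1: n_entries [1B, align 1] → 2; @2: reserved [2B, align 2] → 4; @4: version [4B, align 4] → 8; size 8, align 4
@0: layer [8B, align 1] → 8
@8: depth [10B, align 2] → 18
+2 pad (align 4)
@20: height [4B, align 4] → 24
@24: stride [8B, align 4] → 32
@32: format [2B, align 2] → 34
+2 pad (align 4)
@36: width [4B, align 4] → 40
size 40, align 4
— Entry2 —
@0: format [2B, align 2] → 2
@2: depth [10B, align 2] → 12
@12: layer [8B, align 1] → 20
@20: stride [8B, align 4] → 28
@28: height [4B, align 4] → 32
@32: width [4B, align 4] → 36
size 36, align 4
40 − 36 = 4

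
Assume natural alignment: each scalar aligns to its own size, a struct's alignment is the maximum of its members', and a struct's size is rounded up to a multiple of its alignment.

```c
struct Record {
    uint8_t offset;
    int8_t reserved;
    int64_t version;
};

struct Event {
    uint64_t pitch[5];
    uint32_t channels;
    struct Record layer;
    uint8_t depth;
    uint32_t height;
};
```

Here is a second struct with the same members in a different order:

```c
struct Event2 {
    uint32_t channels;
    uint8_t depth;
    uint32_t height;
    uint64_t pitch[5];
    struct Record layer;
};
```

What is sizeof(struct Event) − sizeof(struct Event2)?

0

Record: @0: offset [1B, align 1] → 1; @1: reserved [1B, align 1] → 2; +6 pad (align 8); @8: version [8B, align 8] → 16; size 16, align 8
@0: pitch [40B, align 8] → 40
@40: channels [4B, align 4] → 44
+4 pad (align 8)
@48: layer [16B, align 8] → 64
@64: depth [1B, align 1] → 65
+3 pad (align 4)
@68: height [4B, align 4] → 72
size 72, align 8
— Event2 —
@0: channels [4B, align 4] → 4
@4: depth [1B, align 1] → 5
+3 pad (align 4)
@8: height [4B, align 4] → 12
+4 pad (align 8)
@16: pitch [40B, align 8] → 56
@56: layer [16B, align 8] → 72
size 72, align 8
72 − 72 = 0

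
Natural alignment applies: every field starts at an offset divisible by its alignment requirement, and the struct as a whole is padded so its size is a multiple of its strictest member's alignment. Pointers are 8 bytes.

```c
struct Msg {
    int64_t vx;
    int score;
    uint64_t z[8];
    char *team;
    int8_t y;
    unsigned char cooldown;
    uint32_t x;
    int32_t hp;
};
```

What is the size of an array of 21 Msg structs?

2184

vx at 0 (size 8, align 8) → ends 8
score at 8 (size 4, align 4) → ends 12
pad 4 to align 8 for z
z at 16 (size 64, align 8) → ends 80
team at 80 (size 8, align 8) → ends 88
y at 88 (size 1, align 1) → ends 89
cooldown at 89 (size 1, align 1) → ends 90
pad 2 to align 4 for x
x at 92 (size 4, align 4) → ends 96
hp at 96 (size 4, align 4) → ends 100
tail pad 4 to reach multiple of 8
total 104 bytes, alignment 8
array of 21: 21 × 104 = 2184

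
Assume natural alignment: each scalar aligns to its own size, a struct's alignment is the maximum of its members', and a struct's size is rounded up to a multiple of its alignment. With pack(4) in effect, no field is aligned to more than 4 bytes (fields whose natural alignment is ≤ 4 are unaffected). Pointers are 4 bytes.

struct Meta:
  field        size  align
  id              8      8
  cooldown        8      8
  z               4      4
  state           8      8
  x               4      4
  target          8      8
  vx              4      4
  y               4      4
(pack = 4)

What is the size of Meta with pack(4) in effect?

48

0..8  id  (8B, 4-aligned)
8..16  cooldown  (8B, 4-aligned)
16..20  z  (4B, 4-aligned)
20..28  state  (8B, 4-aligned)
28..32  x  (4B, 4-aligned)
32..40  target  (8B, 4-aligned)
40..44  vx  (4B, 4-aligned)
44..48  y  (4B, 4-aligned)
sizeof = 48, alignof = 4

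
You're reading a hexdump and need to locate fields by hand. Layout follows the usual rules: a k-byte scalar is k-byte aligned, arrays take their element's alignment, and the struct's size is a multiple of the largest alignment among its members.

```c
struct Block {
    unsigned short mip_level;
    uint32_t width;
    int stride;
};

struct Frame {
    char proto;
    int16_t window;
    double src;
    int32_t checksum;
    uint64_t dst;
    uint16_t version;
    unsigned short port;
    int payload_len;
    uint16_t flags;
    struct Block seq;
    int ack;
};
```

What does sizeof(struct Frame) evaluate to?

64

Block: @0: mip_level [2B, align 2] → 2; +2 pad (align 4); @4: width [4B, align 4] → 8; @8: stride [4B, align 4] → 12; size 12, align 4
@0: proto [1B, align 1] → 1
+1 pad (align 2)
@2: window [2B, align 2] → 4
+4 pad (align 8)
@8: src [8B, align 8] → 16
@16: checksum [4B, align 4] → 20
+4 pad (align 8)
@24: dst [8B, align 8] → 32
@32: version [2B, align 2] → 34
@34: port [2B, align 2] → 36
@36: payload_len [4B, align 4] → 40
@40: flags [2B, align 2] → 42
+2 pad (align 4)
@44: seq [12B, align 4] → 56
@56: ack [4B, align 4] → 60
+4 tail pad (align 8)
size 64, align 8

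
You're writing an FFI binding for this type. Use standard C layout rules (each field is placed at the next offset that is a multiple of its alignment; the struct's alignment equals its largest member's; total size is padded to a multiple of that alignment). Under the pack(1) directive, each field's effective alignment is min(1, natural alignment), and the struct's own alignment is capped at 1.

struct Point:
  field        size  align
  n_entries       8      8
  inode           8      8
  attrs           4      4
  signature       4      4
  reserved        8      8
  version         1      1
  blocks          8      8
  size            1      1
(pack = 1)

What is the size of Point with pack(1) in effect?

n_entries at 0 (size 8, align 1) → ends 8
inode at 8 (size 8, align 1) → ends 16
attrs at 16 (size 4, align 1) → ends 20
signature at 20 (size 4, align 1) → ends 24
reserved at 24 (size 8, align 1) → ends 32
version at 32 (size 1, align 1) → ends 33
blocks at 33 (size 8, align 1) → ends 41
size at 41 (size 1, align 1) → ends 42
total 42 bytes, alignment 1

42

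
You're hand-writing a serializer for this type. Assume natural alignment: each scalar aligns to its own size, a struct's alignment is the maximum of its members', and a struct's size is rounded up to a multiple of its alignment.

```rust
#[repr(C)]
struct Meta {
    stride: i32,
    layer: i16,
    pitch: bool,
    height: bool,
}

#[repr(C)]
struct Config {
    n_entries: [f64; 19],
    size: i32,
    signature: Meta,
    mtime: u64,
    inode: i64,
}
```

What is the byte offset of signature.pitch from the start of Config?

162

Meta: stride at 0 (size 4, align 4) → ends 4; layer at 4 (size 2, align 2) → ends 6; pitch at 6 (size 1, align 1) → ends 7; height at 7 (size 1, align 1) → ends 8; total 8 bytes, alignment 4
n_entries at 0 (size 152, align 8) → ends 152
size at 152 (size 4, align 4) → ends 156
signature at 156 (size 8, align 4) → ends 164
within Meta: pitch at 6
156 + 6 = 162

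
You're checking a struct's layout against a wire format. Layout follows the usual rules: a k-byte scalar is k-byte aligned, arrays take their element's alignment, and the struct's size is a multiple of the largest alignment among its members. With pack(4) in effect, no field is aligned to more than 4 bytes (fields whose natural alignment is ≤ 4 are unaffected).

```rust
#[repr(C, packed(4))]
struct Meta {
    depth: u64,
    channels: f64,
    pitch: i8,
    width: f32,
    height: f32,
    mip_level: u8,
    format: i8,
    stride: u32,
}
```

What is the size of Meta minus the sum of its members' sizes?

5

depth at 0 (size 8, align 4) → ends 8
channels at 8 (size 8, align 4) → ends 16
pitch at 16 (size 1, align 1) → ends 17
pad 3 to align 4 for width
width at 20 (size 4, align 4) → ends 24
height at 24 (size 4, align 4) → ends 28
mip_level at 28 (size 1, align 1) → ends 29
format at 29 (size 1, align 1) → ends 30
pad 2 to align 4 for stride
stride at 32 (size 4, align 4) → ends 36
total 36 bytes, alignment 4
data bytes 31, size 36 → padding 5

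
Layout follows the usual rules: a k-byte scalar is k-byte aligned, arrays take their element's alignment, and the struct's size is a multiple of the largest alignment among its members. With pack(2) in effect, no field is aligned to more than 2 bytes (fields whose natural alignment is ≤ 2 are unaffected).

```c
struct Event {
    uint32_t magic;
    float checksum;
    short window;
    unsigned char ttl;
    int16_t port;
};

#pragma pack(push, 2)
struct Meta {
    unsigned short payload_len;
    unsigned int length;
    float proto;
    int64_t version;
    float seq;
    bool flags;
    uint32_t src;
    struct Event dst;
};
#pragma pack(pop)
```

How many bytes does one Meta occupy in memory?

Event: @0: magic [4B, align 4] → 4; @4: checksum [4B, align 4] → 8; @8: window [2B, align 2] → 10; @10: ttl [1B, align 1] → 11; +1 pad (align 2); @12: port [2B, align 2] → 14; +2 tail pad (align 4); size 16, align 4
@0: payload_len [2B, align 2] → 2
@2: length [4B, align 2] → 6
@6: proto [4B, align 2] → 10
@10: version [8B, align 2] → 18
@18: seq [4B, align 2] → 22
@22: flags [1B, align 1] → 23
+1 pad (align 2)
@24: src [4B, align 2] → 28
@28: dst [16B, align 2] → 44
size 44, align 2

44 bytes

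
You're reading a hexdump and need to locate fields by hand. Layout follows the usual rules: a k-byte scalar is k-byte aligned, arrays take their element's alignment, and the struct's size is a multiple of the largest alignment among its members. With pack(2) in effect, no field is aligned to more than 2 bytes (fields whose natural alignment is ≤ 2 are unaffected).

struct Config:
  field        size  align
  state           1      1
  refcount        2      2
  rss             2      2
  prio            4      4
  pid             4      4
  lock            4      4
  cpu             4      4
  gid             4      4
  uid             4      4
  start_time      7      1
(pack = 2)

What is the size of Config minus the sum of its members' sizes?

2

state at 0 (size 1, align 1) → ends 1
pad 1 to align 2 for refcount
refcount at 2 (size 2, align 2) → ends 4
rss at 4 (size 2, align 2) → ends 6
prio at 6 (size 4, align 2) → ends 10
pid at 10 (size 4, align 2) → ends 14
lock at 14 (size 4, align 2) → ends 18
cpu at 18 (size 4, align 2) → ends 22
gid at 22 (size 4, align 2) → ends 26
uid at 26 (size 4, align 2) → ends 30
start_time at 30 (size 7, align 1) → ends 37
tail pad 1 to reach multiple of 2
total 38 bytes, alignment 2
data bytes 36, size 38 → padding 2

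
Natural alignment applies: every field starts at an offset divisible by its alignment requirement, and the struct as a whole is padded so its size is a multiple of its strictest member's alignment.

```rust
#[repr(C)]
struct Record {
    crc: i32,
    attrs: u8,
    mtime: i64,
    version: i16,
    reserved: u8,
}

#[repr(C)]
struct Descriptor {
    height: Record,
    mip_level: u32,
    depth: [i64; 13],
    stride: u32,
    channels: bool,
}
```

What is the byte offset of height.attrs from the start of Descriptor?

Record: @0: crc [4B, align 4] → 4; @4: attrs [1B, align 1] → 5; +3 pad (align 8); @8: mtime [8B, align 8] → 16; @16: version [2B, align 2] → 18; @18: reserved [1B, align 1] → 19; +5 tail pad (align 8); size 24, align 8
@0: height [24B, align 8] → 24
within Record: attrs at 4
0 + 4 = 4

4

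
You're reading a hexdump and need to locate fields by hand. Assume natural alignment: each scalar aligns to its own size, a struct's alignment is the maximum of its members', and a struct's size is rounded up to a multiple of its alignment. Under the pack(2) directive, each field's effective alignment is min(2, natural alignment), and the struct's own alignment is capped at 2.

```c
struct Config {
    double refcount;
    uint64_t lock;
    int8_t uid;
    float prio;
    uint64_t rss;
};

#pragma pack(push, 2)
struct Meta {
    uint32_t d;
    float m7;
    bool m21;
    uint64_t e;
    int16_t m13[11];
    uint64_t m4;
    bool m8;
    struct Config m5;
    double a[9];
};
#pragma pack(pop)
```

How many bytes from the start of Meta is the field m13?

Config: @0: refcount [8B, align 8] → 8; @8: lock [8B, align 8] → 16; @16: uid [1B, align 1] → 17; +3 pad (align 4); @20: prio [4B, align 4] → 24; @24: rss [8B, align 8] → 32; size 32, align 8
@0: d [4B, align 2] → 4
@4: m7 [4B, align 2] → 8
@8: m21 [1B, align 1] → 9
+1 pad (align 2)
@10: e [8B, align 2] → 18
@18: m13 [22B, align 2] → 40

18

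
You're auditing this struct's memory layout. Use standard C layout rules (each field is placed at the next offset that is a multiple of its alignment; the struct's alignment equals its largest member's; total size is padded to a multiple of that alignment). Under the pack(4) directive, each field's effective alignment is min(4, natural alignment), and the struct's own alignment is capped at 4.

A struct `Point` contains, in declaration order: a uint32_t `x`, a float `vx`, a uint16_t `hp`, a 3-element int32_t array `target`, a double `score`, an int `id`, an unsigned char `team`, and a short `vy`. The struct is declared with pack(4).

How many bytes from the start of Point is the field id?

32

@0: x [4B, align 4] → 4
@4: vx [4B, align 4] → 8
@8: hp [2B, align 2] → 10
+2 pad (align 4)
@12: target [12B, align 4] → 24
@24: score [8B, align 4] → 32
@32: id [4B, align 4] → 36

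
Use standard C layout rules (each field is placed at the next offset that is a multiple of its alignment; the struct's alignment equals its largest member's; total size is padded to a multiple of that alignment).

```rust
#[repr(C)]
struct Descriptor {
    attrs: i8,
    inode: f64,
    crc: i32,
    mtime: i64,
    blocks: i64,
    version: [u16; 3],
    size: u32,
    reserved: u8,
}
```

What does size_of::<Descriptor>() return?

56

0..1  attrs  (1B, 1-aligned)
1..8  -- padding (7B)
8..16  inode  (8B, 8-aligned)
16..20  crc  (4B, 4-aligned)
20..24  -- padding (4B)
24..32  mtime  (8B, 8-aligned)
32..40  blocks  (8B, 8-aligned)
40..46  version  (6B, 2-aligned)
46..48  -- padding (2B)
48..52  size  (4B, 4-aligned)
52..53  reserved  (1B, 1-aligned)
53..56  -- tail padding (3B)
sizeof = 56, alignof = 8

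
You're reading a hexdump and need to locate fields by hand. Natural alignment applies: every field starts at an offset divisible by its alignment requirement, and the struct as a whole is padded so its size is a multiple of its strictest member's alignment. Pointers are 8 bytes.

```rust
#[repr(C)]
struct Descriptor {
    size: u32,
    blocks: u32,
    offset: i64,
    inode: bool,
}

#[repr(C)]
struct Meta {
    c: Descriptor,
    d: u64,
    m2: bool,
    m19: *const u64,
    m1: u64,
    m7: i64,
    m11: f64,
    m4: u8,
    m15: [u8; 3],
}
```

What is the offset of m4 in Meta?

Descriptor: size at 0 (size 4, align 4) → ends 4; blocks at 4 (size 4, align 4) → ends 8; offset at 8 (size 8, align 8) → ends 16; inode at 16 (size 1, align 1) → ends 17; tail pad 7 to reach multiple of 8; total 24 bytes, alignment 8
c at 0 (size 24, align 8) → ends 24
d at 24 (size 8, align 8) → ends 32
m2 at 32 (size 1, align 1) → ends 33
pad 7 to align 8 for m19
m19 at 40 (size 8, align 8) → ends 48
m1 at 48 (size 8, align 8) → ends 56
m7 at 56 (size 8, align 8) → ends 64
m11 at 64 (size 8, align 8) → ends 72
m4 at 72 (size 1, align 1) → ends 73

72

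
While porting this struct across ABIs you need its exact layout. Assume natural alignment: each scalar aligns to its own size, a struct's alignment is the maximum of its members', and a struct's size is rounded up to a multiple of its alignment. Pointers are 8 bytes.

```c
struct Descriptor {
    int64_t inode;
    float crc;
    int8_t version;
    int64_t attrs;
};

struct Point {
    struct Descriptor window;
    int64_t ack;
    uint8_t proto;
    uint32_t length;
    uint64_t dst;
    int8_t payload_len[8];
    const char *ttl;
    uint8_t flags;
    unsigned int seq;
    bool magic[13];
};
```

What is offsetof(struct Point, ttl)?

Descriptor: inode at 0 (size 8, align 8) → ends 8; crc at 8 (size 4, align 4) → ends 12; version at 12 (size 1, align 1) → ends 13; pad 3 to align 8 for attrs; attrs at 16 (size 8, align 8) → ends 24; total 24 bytes, alignment 8
window at 0 (size 24, align 8) → ends 24
ack at 24 (size 8, align 8) → ends 32
proto at 32 (size 1, align 1) → ends 33
pad 3 to align 4 for length
length at 36 (size 4, align 4) → ends 40
dst at 40 (size 8, align 8) → ends 48
payload_len at 48 (size 8, align 1) → ends 56
ttl at 56 (size 8, align 8) → ends 64

56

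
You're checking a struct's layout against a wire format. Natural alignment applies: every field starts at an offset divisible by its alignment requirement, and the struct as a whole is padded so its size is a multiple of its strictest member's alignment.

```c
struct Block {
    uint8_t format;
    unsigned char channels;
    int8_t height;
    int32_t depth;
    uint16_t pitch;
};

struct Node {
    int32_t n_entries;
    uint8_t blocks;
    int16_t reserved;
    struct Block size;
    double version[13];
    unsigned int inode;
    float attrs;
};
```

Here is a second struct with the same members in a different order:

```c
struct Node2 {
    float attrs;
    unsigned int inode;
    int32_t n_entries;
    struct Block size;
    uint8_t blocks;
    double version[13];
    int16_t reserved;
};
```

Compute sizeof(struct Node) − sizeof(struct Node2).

-8

Block: 0..1  format  (1B, 1-aligned); 1..2  channels  (1B, 1-aligned); 2..3  height  (1B, 1-aligned); 3..4  -- padding (1B); 4..8  depth  (4B, 4-aligned); 8..10  pitch  (2B, 2-aligned); 10..12  -- tail padding (2B); sizeof = 12, alignof = 4
0..4  n_entries  (4B, 4-aligned)
4..5  blocks  (1B, 1-aligned)
5..6  -- padding (1B)
6..8  reserved  (2B, 2-aligned)
8..20  size  (12B, 4-aligned)
20..24  -- padding (4B)
24..128  version  (104B, 8-aligned)
128..132  inode  (4B, 4-aligned)
132..136  attrs  (4B, 4-aligned)
sizeof = 136, alignof = 8
— Node2 —
0..4  attrs  (4B, 4-aligned)
4..8  inode  (4B, 4-aligned)
8..12  n_entries  (4B, 4-aligned)
12..24  size  (12B, 4-aligned)
24..25  blocks  (1B, 1-aligned)
25..32  -- padding (7B)
32..136  version  (104B, 8-aligned)
136..138  reserved  (2B, 2-aligned)
138..144  -- tail padding (6B)
sizeof = 144, alignof = 8
136 − 144 = -8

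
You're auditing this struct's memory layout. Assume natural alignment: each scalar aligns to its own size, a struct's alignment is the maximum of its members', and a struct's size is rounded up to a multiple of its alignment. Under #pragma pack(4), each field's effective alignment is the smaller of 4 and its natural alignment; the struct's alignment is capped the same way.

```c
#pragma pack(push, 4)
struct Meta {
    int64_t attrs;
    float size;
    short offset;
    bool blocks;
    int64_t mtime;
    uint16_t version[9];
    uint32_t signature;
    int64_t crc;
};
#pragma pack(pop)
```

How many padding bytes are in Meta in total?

0..8  attrs  (8B, 4-aligned)
8..12  size  (4B, 4-aligned)
12..14  offset  (2B, 2-aligned)
14..15  blocks  (1B, 1-aligned)
15..16  -- padding (1B)
16..24  mtime  (8B, 4-aligned)
24..42  version  (18B, 2-aligned)
42..44  -- padding (2B)
44..48  signature  (4B, 4-aligned)
48..56  crc  (8B, 4-aligned)
sizeof = 56, alignof = 4
data bytes 53, size 56 → padding 3

3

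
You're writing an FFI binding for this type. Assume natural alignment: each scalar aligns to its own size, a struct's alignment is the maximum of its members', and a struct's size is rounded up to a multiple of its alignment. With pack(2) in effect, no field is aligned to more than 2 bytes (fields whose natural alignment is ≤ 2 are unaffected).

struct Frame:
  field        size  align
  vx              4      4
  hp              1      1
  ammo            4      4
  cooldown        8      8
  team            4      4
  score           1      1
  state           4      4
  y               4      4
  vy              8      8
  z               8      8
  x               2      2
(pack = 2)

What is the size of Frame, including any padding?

50

0..4  vx  (4B, 2-aligned)
4..5  hp  (1B, 1-aligned)
5..6  -- padding (1B)
6..10  ammo  (4B, 2-aligned)
10..18  cooldown  (8B, 2-aligned)
18..22  team  (4B, 2-aligned)
22..23  score  (1B, 1-aligned)
23..24  -- padding (1B)
24..28  state  (4B, 2-aligned)
28..32  y  (4B, 2-aligned)
32..40  vy  (8B, 2-aligned)
40..48  z  (8B, 2-aligned)
48..50  x  (2B, 2-aligned)
sizeof = 50, alignof = 2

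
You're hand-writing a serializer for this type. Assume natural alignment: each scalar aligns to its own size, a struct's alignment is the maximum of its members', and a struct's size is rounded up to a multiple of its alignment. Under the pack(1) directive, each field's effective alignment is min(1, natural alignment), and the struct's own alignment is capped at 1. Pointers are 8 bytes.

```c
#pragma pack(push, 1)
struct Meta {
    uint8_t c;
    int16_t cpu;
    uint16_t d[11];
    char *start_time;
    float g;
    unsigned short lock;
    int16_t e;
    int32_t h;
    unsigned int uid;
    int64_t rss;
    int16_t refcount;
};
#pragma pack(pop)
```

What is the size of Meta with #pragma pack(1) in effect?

59

@0: c [1B, align 1] → 1
@1: cpu [2B, align 1] → 3
@3: d [22B, align 1] → 25
@25: start_time [8B, align 1] → 33
@33: g [4B, align 1] → 37
@37: lock [2B, align 1] → 39
@39: e [2B, align 1] → 41
@41: h [4B, align 1] → 45
@45: uid [4B, align 1] → 49
@49: rss [8B, align 1] → 57
@57: refcount [2B, align 1] → 59
size 59, align 1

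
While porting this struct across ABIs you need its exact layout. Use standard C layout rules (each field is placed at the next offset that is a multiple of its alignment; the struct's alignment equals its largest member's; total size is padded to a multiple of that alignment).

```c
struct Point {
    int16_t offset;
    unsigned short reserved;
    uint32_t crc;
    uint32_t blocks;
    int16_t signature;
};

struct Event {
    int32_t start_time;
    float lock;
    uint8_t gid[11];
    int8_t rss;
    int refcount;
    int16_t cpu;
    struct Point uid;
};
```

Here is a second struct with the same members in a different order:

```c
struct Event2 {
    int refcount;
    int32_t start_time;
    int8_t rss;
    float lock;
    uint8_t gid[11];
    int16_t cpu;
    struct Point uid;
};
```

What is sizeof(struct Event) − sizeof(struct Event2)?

Point: 0..2  offset  (2B, 2-aligned); 2..4  reserved  (2B, 2-aligned); 4..8  crc  (4B, 4-aligned); 8..12  blocks  (4B, 4-aligned); 12..14  signature  (2B, 2-aligned); 14..16  -- tail padding (2B); sizeof = 16, alignof = 4
0..4  start_time  (4B, 4-aligned)
4..8  lock  (4B, 4-aligned)
8..19  gid  (11B, 1-aligned)
19..20  rss  (1B, 1-aligned)
20..24  refcount  (4B, 4-aligned)
24..26  cpu  (2B, 2-aligned)
26..28  -- padding (2B)
28..44  uid  (16B, 4-aligned)
sizeof = 44, alignof = 4
— Event2 —
0..4  refcount  (4B, 4-aligned)
4..8  start_time  (4B, 4-aligned)
8..9  rss  (1B, 1-aligned)
9..12  -- padding (3B)
12..16  lock  (4B, 4-aligned)
16..27  gid  (11B, 1-aligned)
27..28  -- padding (1B)
28..30  cpu  (2B, 2-aligned)
30..32  -- padding (2B)
32..48  uid  (16B, 4-aligned)
sizeof = 48, alignof = 4
44 − 48 = -4

-4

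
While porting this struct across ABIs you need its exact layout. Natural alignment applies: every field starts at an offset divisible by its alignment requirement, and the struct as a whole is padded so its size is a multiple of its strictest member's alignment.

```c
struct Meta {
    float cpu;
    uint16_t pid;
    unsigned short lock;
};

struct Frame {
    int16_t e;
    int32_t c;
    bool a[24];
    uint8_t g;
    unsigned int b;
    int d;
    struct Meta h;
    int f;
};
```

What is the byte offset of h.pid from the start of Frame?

48

Meta: cpu at 0 (size 4, align 4) → ends 4; pid at 4 (size 2, align 2) → ends 6; lock at 6 (size 2, align 2) → ends 8; total 8 bytes, alignment 4
e at 0 (size 2, align 2) → ends 2
pad 2 to align 4 for c
c at 4 (size 4, align 4) → ends 8
a at 8 (size 24, align 1) → ends 32
g at 32 (size 1, align 1) → ends 33
pad 3 to align 4 for b
b at 36 (size 4, align 4) → ends 40
d at 40 (size 4, align 4) → ends 44
h at 44 (size 8, align 4) → ends 52
within Meta: pid at 4
44 + 4 = 48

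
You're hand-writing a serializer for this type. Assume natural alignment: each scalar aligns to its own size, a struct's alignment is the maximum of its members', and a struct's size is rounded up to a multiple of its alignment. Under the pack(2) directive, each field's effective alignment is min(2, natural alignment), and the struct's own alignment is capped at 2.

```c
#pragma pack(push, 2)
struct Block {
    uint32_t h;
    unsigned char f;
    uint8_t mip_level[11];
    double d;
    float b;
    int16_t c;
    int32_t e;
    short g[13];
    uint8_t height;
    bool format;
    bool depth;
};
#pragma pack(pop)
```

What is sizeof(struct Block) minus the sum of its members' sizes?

1

h at 0 (size 4, align 2) → ends 4
f at 4 (size 1, align 1) → ends 5
mip_level at 5 (size 11, align 1) → ends 16
d at 16 (size 8, align 2) → ends 24
b at 24 (size 4, align 2) → ends 28
c at 28 (size 2, align 2) → ends 30
e at 30 (size 4, align 2) → ends 34
g at 34 (size 26, align 2) → ends 60
height at 60 (size 1, align 1) → ends 61
format at 61 (size 1, align 1) → ends 62
depth at 62 (size 1, align 1) → ends 63
tail pad 1 to reach multiple of 2
total 64 bytes, alignment 2
data bytes 63, size 64 → padding 1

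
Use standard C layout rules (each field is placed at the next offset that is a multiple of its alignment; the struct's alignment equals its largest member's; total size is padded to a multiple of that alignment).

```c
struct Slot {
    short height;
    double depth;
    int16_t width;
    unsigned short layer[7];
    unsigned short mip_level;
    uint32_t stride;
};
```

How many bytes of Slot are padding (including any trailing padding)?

height at 0 (size 2, align 2) → ends 2
pad 6 to align 8 for depth
depth at 8 (size 8, align 8) → ends 16
width at 16 (size 2, align 2) → ends 18
layer at 18 (size 14, align 2) → ends 32
mip_level at 32 (size 2, align 2) → ends 34
pad 2 to align 4 for stride
stride at 36 (size 4, align 4) → ends 40
total 40 bytes, alignment 8
data bytes 32, size 40 → padding 8

8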